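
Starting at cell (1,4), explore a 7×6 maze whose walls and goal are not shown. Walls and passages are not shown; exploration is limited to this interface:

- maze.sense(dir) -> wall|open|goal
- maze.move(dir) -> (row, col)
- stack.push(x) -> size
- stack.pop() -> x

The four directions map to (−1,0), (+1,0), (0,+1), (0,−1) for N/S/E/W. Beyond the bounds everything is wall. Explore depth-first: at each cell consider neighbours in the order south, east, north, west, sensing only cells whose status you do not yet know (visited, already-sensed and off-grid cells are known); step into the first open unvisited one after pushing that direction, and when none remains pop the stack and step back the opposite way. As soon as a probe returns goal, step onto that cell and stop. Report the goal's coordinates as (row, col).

! 1. maze.sense(south) -> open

! 2. stack.push(south) -> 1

! 3. maze.move(south) -> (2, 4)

! 4. maze.sense(south) -> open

! 5. stack.push(south) -> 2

! 6. maze.move(south) -> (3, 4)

! 7. maze.sense(south) -> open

! 8. stack.push(south) -> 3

! 9. maze.move(south) -> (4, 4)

! 10. maze.sense(south) -> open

! 11. stack.push(south) -> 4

! 12. maze.move(south) -> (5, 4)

! 13. maze.sense(south) -> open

! 14. stack.push(south) -> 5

! 15. maze.move(south) -> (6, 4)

! 16. maze.sense(east) -> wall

! 17. maze.sense(west) -> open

! 18. stack.push(west) -> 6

! 19. maze.move(west) -> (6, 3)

! 20. maze.sense(north) -> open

! 21. stack.push(north) -> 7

! 22. maze.move(north) -> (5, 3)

! 23. maze.sense(north) -> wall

! 24. maze.sense(west) -> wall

! 25. stack.pop() -> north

! 26. maze.move(south) -> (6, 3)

! 27. maze.sense(west) -> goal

! 28. maze.move(west) -> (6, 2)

Answer: (6, 2)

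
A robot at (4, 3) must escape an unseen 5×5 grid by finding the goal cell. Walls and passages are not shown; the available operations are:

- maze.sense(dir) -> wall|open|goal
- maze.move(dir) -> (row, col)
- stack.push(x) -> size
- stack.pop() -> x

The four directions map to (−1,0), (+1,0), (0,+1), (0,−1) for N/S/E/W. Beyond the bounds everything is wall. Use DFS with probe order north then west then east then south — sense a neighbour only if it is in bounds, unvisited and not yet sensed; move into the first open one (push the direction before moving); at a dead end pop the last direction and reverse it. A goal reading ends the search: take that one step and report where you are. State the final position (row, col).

Then sense on dir→north, and get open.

I use push on x→north, → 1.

Invoking move on dir→north, yielding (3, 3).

Now I run sense on dir→north, — result: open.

I try push on x→north, and see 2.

I try move on dir→north, → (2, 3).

Next I call sense on dir→north, yielding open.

I call push on x→north, which returns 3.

I use move on dir→north, and get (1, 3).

Invoking sense on dir→north, and see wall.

Invoking sense on dir→west, and see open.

Next I call push on x→west, giving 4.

I call move on dir→west, and observe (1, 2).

Next I call sense on dir→north, which returns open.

Using push on x→north, and see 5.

Then move on dir→north, giving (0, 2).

Now I run sense on dir→west, and see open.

Then push on x→west, — result: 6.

I call move on dir→west, giving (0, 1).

I invoke sense on dir→west, and observe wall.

Calling sense on dir→south, and see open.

I run push on x→south, → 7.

Now I run move on dir→south, and get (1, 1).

I use sense on dir→west, — result: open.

Next I call push on x→west, which returns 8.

I use move on dir→west, giving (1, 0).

Then sense on dir→south, and observe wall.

I use pop(), and observe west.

Now I run move on dir→east, — result: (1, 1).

Calling sense on dir→south, → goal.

I invoke move on dir→south, : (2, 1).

Answer: (2, 1)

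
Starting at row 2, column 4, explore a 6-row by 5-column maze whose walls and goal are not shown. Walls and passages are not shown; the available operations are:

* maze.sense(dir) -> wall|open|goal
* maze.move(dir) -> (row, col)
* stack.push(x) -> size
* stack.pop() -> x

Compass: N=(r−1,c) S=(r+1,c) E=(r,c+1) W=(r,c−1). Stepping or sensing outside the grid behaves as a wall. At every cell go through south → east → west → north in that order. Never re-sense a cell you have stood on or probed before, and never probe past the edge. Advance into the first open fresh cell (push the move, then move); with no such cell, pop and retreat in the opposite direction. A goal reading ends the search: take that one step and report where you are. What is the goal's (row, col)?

// maze.sense(dir=south) : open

// stack.push(x=south) : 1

// maze.move(dir=south) : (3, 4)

// maze.sense(dir=south) : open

// stack.push(x=south) : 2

// maze.move(dir=south) : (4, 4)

// maze.sense(dir=south) : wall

// maze.sense(dir=west) : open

// stack.push(x=west) : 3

// maze.move(dir=west) : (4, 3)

// maze.sense(dir=south) : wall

// maze.sense(dir=west) : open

// stack.push(x=west) : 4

// maze.move(dir=west) : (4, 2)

// maze.sense(dir=south) : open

// stack.push(x=south) : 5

// maze.move(dir=south) : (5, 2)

// maze.sense(dir=west) : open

// stack.push(x=west) : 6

// maze.move(dir=west) : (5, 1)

// maze.sense(dir=west) : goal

// maze.move(dir=west) : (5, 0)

Answer: (5, 0)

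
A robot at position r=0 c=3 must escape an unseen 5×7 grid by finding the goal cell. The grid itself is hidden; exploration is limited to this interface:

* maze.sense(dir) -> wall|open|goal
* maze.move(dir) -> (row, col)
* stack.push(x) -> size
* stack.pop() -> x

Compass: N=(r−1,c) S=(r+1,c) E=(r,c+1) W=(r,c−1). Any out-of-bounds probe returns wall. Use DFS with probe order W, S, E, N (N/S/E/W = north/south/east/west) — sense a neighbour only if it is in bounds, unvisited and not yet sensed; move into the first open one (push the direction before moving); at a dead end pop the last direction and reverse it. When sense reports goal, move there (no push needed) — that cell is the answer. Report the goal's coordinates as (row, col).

Using sense(dir: west), and see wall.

Then sense(dir: south), → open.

I run push(x: south), — result: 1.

Now I run move(dir: south), and observe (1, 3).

Invoking sense(dir: west), giving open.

Using push(x: west), giving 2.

Using move(dir: west), giving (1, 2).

Using sense(dir: west), and observe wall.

I call sense(dir: south), → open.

I try push(x: south), and get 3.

Invoking move(dir: south), yielding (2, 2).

Then sense(dir: west), : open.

Using push(x: west), : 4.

I try move(dir: west), → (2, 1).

I use sense(dir: west), and see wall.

Calling sense(dir: south), and observe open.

Then push(x: south), and get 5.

Calling move(dir: south), → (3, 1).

I try sense(dir: west), which returns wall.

I run sense(dir: south), yielding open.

I use push(x: south), → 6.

Using move(dir: south), and observe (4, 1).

I try sense(dir: west), : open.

Then push(x: west), yielding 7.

Using move(dir: west), which returns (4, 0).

Using pop, and see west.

I try move(dir: east), yielding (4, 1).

I try sense(dir: east), and see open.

I run push(x: east), giving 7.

Now I run move(dir: east), : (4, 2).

I call sense(dir: east), — result: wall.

I invoke sense(dir: north), giving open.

Next I call push(x: north), : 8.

I try move(dir: north), : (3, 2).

Next I call sense(dir: east), which returns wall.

Next I call pop, — result: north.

Calling move(dir: south), yielding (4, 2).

I use pop, → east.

Calling move(dir: west), and observe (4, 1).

Then pop, : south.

I try move(dir: north), and see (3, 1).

I run pop(), giving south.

I use move(dir: north), and get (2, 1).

Calling pop(), and get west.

Now I run move(dir: east), and observe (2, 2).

Calling sense(dir: east), which returns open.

I use push(x: east), : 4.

I invoke move(dir: east), giving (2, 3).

I call sense(dir: east), yielding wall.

Calling pop, giving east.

Then move(dir: west), giving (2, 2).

I invoke pop, yielding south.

I call move(dir: north), which returns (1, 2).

I use pop, → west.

Next I call move(dir: east), giving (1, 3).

Then sense(dir: east), and observe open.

Invoking push(x: east), and observe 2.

I invoke move(dir: east), : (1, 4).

I use sense(dir: east), and get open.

Invoking push(x: east), yielding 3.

Next I call move(dir: east), and get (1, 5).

I use sense(dir: south), — result: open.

Then push(x: south), — result: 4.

Then move(dir: south), and see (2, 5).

Using sense(dir: south), : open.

Next I call push(x: south), : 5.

I call move(dir: south), yielding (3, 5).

I call sense(dir: west), — result: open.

I use push(x: west), → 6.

I try move(dir: west), : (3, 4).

I try sense(dir: south), and get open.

I invoke push(x: south), and see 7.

Next I call move(dir: south), → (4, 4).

Now I run sense(dir: east), and get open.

Next I call push(x: east), and observe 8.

Then move(dir: east), giving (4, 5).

I run sense(dir: east), → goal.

Now I run move(dir: east), giving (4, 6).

Answer: (4, 6)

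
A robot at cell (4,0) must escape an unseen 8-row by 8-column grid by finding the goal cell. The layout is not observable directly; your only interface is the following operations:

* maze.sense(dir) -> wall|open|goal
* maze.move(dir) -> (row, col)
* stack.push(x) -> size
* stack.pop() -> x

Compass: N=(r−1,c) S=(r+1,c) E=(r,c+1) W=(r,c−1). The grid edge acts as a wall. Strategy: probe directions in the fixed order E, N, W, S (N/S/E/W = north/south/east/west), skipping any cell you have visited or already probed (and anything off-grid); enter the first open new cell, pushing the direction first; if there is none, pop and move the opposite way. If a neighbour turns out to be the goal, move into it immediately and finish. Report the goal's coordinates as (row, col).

>>> maze.sense east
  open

>>> stack.push east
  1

>>> maze.move east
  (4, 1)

>>> maze.sense east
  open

>>> stack.push east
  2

>>> maze.move east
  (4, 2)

>>> maze.sense east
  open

>>> stack.push east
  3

>>> maze.move east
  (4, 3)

>>> maze.sense east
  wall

>>> maze.sense north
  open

>>> stack.push north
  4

>>> maze.move north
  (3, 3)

>>> maze.sense east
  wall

>>> maze.sense north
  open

>>> stack.push north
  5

>>> maze.move north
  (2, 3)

>>> maze.sense east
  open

>>> stack.push east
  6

>>> maze.move east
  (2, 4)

>>> maze.sense east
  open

>>> stack.push east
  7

>>> maze.move east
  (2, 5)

>>> maze.sense east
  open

>>> stack.push east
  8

>>> maze.move east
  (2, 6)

>>> maze.sense east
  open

>>> stack.push east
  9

>>> maze.move east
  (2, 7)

>>> maze.sense north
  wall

>>> maze.sense south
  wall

>>> stack.pop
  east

>>> maze.move west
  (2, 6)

>>> maze.sense north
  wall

>>> maze.sense south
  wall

>>> stack.pop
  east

>>> maze.move west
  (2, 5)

>>> maze.sense north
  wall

>>> maze.sense south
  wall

>>> stack.pop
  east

>>> maze.move west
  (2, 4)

>>> maze.sense north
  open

>>> stack.push north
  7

>>> maze.move north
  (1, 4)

>>> maze.sense north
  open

>>> stack.push north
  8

>>> maze.move north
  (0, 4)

>>> maze.sense east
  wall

>>> maze.sense west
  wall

>>> stack.pop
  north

>>> maze.move south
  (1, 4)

>>> maze.sense west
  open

>>> stack.push west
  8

>>> maze.move west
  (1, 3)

>>> maze.sense west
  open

>>> stack.push west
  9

>>> maze.move west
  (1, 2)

>>> maze.sense north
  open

>>> stack.push north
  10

>>> maze.move north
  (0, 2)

>>> maze.sense west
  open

>>> stack.push west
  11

>>> maze.move west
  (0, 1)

>>> maze.sense west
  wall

>>> maze.sense south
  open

>>> stack.push south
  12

>>> maze.move south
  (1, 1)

>>> maze.sense west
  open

>>> stack.push west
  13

>>> maze.move west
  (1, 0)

>>> maze.sense south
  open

>>> stack.push south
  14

>>> maze.move south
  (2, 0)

>>> maze.sense east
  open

>>> stack.push east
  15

>>> maze.move east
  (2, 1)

>>> maze.sense east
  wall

>>> maze.sense south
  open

>>> stack.push south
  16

>>> maze.move south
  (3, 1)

>>> maze.sense east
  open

>>> stack.push east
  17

>>> maze.move east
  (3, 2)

>>> stack.pop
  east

>>> maze.move west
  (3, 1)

>>> maze.sense west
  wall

>>> stack.pop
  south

>>> maze.move north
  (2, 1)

>>> stack.pop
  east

>>> maze.move west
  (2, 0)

>>> stack.pop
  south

>>> maze.move north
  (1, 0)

>>> stack.pop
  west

>>> maze.move east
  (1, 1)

>>> stack.pop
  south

>>> maze.move north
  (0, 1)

>>> stack.pop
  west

>>> maze.move east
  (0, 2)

>>> stack.pop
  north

>>> maze.move south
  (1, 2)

>>> stack.pop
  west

>>> maze.move east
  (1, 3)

>>> stack.pop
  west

>>> maze.move east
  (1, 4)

>>> stack.pop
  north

>>> maze.move south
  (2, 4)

>>> stack.pop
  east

>>> maze.move west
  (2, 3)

>>> stack.pop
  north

>>> maze.move south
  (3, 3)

>>> stack.pop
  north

>>> maze.move south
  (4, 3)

>>> maze.sense south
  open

>>> stack.push south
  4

>>> maze.move south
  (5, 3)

>>> maze.sense east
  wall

>>> maze.sense west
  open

>>> stack.push west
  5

>>> maze.move west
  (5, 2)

>>> maze.sense west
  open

>>> stack.push west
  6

>>> maze.move west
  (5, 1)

>>> maze.sense west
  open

>>> stack.push west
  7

>>> maze.move west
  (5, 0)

>>> maze.sense south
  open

>>> stack.push south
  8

>>> maze.move south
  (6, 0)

>>> maze.sense east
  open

>>> stack.push east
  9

>>> maze.move east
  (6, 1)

>>> maze.sense east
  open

>>> stack.push east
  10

>>> maze.move east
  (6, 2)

>>> maze.sense east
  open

>>> stack.push east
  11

>>> maze.move east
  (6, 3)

>>> maze.sense east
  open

>>> stack.push east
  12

>>> maze.move east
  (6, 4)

>>> maze.sense east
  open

>>> stack.push east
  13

>>> maze.move east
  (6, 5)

>>> maze.sense east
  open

>>> stack.push east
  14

>>> maze.move east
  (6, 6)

>>> maze.sense east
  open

>>> stack.push east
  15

>>> maze.move east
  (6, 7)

>>> maze.sense north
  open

>>> stack.push north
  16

>>> maze.move north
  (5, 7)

>>> maze.sense north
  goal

>>> maze.move north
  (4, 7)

Answer: (4, 7)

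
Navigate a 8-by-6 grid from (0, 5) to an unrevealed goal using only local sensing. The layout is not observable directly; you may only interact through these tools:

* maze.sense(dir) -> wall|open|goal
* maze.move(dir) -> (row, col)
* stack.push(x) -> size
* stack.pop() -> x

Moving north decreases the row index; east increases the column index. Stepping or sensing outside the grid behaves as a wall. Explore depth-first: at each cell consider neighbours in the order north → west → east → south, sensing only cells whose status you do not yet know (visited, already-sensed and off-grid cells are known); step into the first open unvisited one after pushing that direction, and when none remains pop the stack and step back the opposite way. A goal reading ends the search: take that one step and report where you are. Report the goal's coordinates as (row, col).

>>> maze.sense dir: west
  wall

>>> maze.sense dir: south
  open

>>> stack.push x: south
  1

>>> maze.move dir: south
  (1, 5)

>>> maze.sense dir: west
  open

>>> stack.push x: west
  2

>>> maze.move dir: west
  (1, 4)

>>> maze.sense dir: west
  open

>>> stack.push x: west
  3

>>> maze.move dir: west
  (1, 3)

>>> maze.sense dir: north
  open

>>> stack.push x: north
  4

>>> maze.move dir: north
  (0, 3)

>>> maze.sense dir: west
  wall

>>> stack.pop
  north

>>> maze.move dir: south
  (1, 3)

>>> maze.sense dir: west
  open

>>> stack.push x: west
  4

>>> maze.move dir: west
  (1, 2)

>>> maze.sense dir: west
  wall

>>> maze.sense dir: south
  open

>>> stack.push x: south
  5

>>> maze.move dir: south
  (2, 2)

>>> maze.sense dir: west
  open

>>> stack.push x: west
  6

>>> maze.move dir: west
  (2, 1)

>>> maze.sense dir: west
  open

>>> stack.push x: west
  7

>>> maze.move dir: west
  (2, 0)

>>> maze.sense dir: north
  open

>>> stack.push x: north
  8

>>> maze.move dir: north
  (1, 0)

>>> maze.sense dir: north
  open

>>> stack.push x: north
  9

>>> maze.move dir: north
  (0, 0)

>>> maze.sense dir: east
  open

>>> stack.push x: east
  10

>>> maze.move dir: east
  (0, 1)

>>> stack.pop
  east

>>> maze.move dir: west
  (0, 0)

>>> stack.pop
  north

>>> maze.move dir: south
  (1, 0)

>>> stack.pop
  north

>>> maze.move dir: south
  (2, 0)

>>> maze.sense dir: south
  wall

>>> stack.pop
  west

>>> maze.move dir: east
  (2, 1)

>>> maze.sense dir: south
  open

>>> stack.push x: south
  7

>>> maze.move dir: south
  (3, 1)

>>> maze.sense dir: east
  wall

>>> maze.sense dir: south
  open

>>> stack.push x: south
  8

>>> maze.move dir: south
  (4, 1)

>>> maze.sense dir: west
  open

>>> stack.push x: west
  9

>>> maze.move dir: west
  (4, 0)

>>> maze.sense dir: south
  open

>>> stack.push x: south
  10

>>> maze.move dir: south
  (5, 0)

>>> maze.sense dir: east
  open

>>> stack.push x: east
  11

>>> maze.move dir: east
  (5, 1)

>>> maze.sense dir: east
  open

>>> stack.push x: east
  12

>>> maze.move dir: east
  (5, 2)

>>> maze.sense dir: north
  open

>>> stack.push x: north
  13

>>> maze.move dir: north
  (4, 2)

>>> maze.sense dir: east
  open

>>> stack.push x: east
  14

>>> maze.move dir: east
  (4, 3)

>>> maze.sense dir: north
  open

>>> stack.push x: north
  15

>>> maze.move dir: north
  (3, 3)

>>> maze.sense dir: north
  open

>>> stack.push x: north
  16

>>> maze.move dir: north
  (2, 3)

>>> maze.sense dir: east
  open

>>> stack.push x: east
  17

>>> maze.move dir: east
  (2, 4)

>>> maze.sense dir: east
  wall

>>> maze.sense dir: south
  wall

>>> stack.pop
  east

>>> maze.move dir: west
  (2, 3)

>>> stack.pop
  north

>>> maze.move dir: south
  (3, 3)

>>> stack.pop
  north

>>> maze.move dir: south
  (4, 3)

>>> maze.sense dir: east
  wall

>>> maze.sense dir: south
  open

>>> stack.push x: south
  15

>>> maze.move dir: south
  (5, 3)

>>> maze.sense dir: east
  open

>>> stack.push x: east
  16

>>> maze.move dir: east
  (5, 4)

>>> maze.sense dir: east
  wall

>>> maze.sense dir: south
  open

>>> stack.push x: south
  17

>>> maze.move dir: south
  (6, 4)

>>> maze.sense dir: west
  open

>>> stack.push x: west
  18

>>> maze.move dir: west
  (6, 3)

>>> maze.sense dir: west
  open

>>> stack.push x: west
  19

>>> maze.move dir: west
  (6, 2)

>>> maze.sense dir: west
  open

>>> stack.push x: west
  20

>>> maze.move dir: west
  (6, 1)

>>> maze.sense dir: west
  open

>>> stack.push x: west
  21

>>> maze.move dir: west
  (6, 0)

>>> maze.sense dir: south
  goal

>>> maze.move dir: south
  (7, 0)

Answer: (7, 0)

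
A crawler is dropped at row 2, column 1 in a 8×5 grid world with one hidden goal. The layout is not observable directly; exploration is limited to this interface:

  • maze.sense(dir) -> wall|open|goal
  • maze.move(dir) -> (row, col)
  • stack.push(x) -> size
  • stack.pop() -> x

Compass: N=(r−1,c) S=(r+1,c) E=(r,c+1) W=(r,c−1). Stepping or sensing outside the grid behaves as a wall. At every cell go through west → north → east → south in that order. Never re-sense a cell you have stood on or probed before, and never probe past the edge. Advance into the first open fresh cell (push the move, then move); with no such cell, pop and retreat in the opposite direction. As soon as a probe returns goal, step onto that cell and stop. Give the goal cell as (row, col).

! 1. maze.sense(dir='west') : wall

! 2. maze.sense(dir='north') : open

! 3. stack.push(x='north') : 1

! 4. maze.move(dir='north') : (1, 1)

! 5. maze.sense(dir='west') : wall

! 6. maze.sense(dir='north') : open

! 7. stack.push(x='north') : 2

! 8. maze.move(dir='north') : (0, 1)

! 9. maze.sense(dir='west') : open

! 10. stack.push(x='west') : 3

! 11. maze.move(dir='west') : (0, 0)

! 12. stack.pop() : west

! 13. maze.move(dir='east') : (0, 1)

! 14. maze.sense(dir='east') : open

! 15. stack.push(x='east') : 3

! 16. maze.move(dir='east') : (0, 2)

! 17. maze.sense(dir='east') : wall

! 18. maze.sense(dir='south') : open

! 19. stack.push(x='south') : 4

! 20. maze.move(dir='south') : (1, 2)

! 21. maze.sense(dir='east') : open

! 22. stack.push(x='east') : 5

! 23. maze.move(dir='east') : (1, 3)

! 24. maze.sense(dir='east') : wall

! 25. maze.sense(dir='south') : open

! 26. stack.push(x='south') : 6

! 27. maze.move(dir='south') : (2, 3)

! 28. maze.sense(dir='west') : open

! 29. stack.push(x='west') : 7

! 30. maze.move(dir='west') : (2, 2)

! 31. maze.sense(dir='south') : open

! 32. stack.push(x='south') : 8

! 33. maze.move(dir='south') : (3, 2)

! 34. maze.sense(dir='west') : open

! 35. stack.push(x='west') : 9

! 36. maze.move(dir='west') : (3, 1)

! 37. maze.sense(dir='west') : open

! 38. stack.push(x='west') : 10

! 39. maze.move(dir='west') : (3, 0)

! 40. maze.sense(dir='south') : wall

! 41. stack.pop() : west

! 42. maze.move(dir='east') : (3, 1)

! 43. maze.sense(dir='south') : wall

! 44. stack.pop() : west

! 45. maze.move(dir='east') : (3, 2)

! 46. maze.sense(dir='east') : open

! 47. stack.push(x='east') : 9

! 48. maze.move(dir='east') : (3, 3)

! 49. maze.sense(dir='east') : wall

! 50. maze.sense(dir='south') : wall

! 51. stack.pop() : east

! 52. maze.move(dir='west') : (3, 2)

! 53. maze.sense(dir='south') : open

! 54. stack.push(x='south') : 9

! 55. maze.move(dir='south') : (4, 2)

! 56. maze.sense(dir='south') : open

! 57. stack.push(x='south') : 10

! 58. maze.move(dir='south') : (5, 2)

! 59. maze.sense(dir='west') : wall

! 60. maze.sense(dir='east') : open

! 61. stack.push(x='east') : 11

! 62. maze.move(dir='east') : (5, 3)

! 63. maze.sense(dir='east') : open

! 64. stack.push(x='east') : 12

! 65. maze.move(dir='east') : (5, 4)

! 66. maze.sense(dir='north') : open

! 67. stack.push(x='north') : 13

! 68. maze.move(dir='north') : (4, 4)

! 69. stack.pop() : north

! 70. maze.move(dir='south') : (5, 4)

! 71. maze.sense(dir='south') : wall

! 72. stack.pop() : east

! 73. maze.move(dir='west') : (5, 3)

! 74. maze.sense(dir='south') : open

! 75. stack.push(x='south') : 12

! 76. maze.move(dir='south') : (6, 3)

! 77. maze.sense(dir='west') : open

! 78. stack.push(x='west') : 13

! 79. maze.move(dir='west') : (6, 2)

! 80. maze.sense(dir='west') : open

! 81. stack.push(x='west') : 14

! 82. maze.move(dir='west') : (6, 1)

! 83. maze.sense(dir='west') : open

! 84. stack.push(x='west') : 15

! 85. maze.move(dir='west') : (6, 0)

! 86. maze.sense(dir='north') : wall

! 87. maze.sense(dir='south') : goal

! 88. maze.move(dir='south') : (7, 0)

Answer: (7, 0)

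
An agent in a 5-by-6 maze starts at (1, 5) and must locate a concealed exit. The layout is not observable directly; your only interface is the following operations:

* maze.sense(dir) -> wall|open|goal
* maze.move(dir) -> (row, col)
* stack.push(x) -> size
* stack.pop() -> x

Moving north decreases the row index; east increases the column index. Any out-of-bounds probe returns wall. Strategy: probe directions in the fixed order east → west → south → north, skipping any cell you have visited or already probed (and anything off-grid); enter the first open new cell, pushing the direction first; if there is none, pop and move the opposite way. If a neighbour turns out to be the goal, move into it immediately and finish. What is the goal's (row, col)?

~$ maze.sense dir='west'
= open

~$ stack.push x='west'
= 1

~$ maze.move dir='west'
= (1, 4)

~$ maze.sense dir='west'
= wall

~$ maze.sense dir='south'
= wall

~$ maze.sense dir='north'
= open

~$ stack.push x='north'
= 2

~$ maze.move dir='north'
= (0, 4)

~$ maze.sense dir='east'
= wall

~$ maze.sense dir='west'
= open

~$ stack.push x='west'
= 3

~$ maze.move dir='west'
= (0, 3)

~$ maze.sense dir='west'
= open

~$ stack.push x='west'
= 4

~$ maze.move dir='west'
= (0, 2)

~$ maze.sense dir='west'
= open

~$ stack.push x='west'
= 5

~$ maze.move dir='west'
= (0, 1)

~$ maze.sense dir='west'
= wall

~$ maze.sense dir='south'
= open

~$ stack.push x='south'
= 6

~$ maze.move dir='south'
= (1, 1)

~$ maze.sense dir='east'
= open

~$ stack.push x='east'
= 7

~$ maze.move dir='east'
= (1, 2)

~$ maze.sense dir='south'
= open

~$ stack.push x='south'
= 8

~$ maze.move dir='south'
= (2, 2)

~$ maze.sense dir='east'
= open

~$ stack.push x='east'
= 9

~$ maze.move dir='east'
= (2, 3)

~$ maze.sense dir='south'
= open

~$ stack.push x='south'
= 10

~$ maze.move dir='south'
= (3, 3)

~$ maze.sense dir='east'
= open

~$ stack.push x='east'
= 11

~$ maze.move dir='east'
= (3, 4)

~$ maze.sense dir='east'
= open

~$ stack.push x='east'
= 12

~$ maze.move dir='east'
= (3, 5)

~$ maze.sense dir='south'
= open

~$ stack.push x='south'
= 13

~$ maze.move dir='south'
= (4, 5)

~$ maze.sense dir='west'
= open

~$ stack.push x='west'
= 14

~$ maze.move dir='west'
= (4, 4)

~$ maze.sense dir='west'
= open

~$ stack.push x='west'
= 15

~$ maze.move dir='west'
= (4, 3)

~$ maze.sense dir='west'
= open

~$ stack.push x='west'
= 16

~$ maze.move dir='west'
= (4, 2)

~$ maze.sense dir='west'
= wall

~$ maze.sense dir='north'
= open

~$ stack.push x='north'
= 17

~$ maze.move dir='north'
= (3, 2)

~$ maze.sense dir='west'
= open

~$ stack.push x='west'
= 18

~$ maze.move dir='west'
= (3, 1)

~$ maze.sense dir='west'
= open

~$ stack.push x='west'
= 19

~$ maze.move dir='west'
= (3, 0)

~$ maze.sense dir='south'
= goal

~$ maze.move dir='south'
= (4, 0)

Answer: (4, 0)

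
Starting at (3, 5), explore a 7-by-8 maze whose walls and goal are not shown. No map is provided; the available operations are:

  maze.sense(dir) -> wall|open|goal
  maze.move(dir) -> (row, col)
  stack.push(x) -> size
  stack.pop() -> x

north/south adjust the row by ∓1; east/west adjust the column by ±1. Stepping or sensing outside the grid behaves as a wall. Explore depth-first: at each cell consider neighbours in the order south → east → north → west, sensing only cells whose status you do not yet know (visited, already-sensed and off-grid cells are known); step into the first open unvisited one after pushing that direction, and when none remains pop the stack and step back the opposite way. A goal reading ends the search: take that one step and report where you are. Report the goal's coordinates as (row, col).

→ maze.sense(dir: south)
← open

→ stack.push(x: south)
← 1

→ maze.move(dir: south)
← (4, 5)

→ maze.sense(dir: south)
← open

→ stack.push(x: south)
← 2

→ maze.move(dir: south)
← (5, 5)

→ maze.sense(dir: south)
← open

→ stack.push(x: south)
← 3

→ maze.move(dir: south)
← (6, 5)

→ maze.sense(dir: east)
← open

→ stack.push(x: east)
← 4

→ maze.move(dir: east)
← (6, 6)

→ maze.sense(dir: east)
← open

→ stack.push(x: east)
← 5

→ maze.move(dir: east)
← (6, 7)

→ maze.sense(dir: north)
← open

→ stack.push(x: north)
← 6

→ maze.move(dir: north)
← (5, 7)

→ maze.sense(dir: north)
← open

→ stack.push(x: north)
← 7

→ maze.move(dir: north)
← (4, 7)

→ maze.sense(dir: north)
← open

→ stack.push(x: north)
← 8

→ maze.move(dir: north)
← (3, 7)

→ maze.sense(dir: north)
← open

→ stack.push(x: north)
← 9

→ maze.move(dir: north)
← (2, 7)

→ maze.sense(dir: north)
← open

→ stack.push(x: north)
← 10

→ maze.move(dir: north)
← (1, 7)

→ maze.sense(dir: north)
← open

→ stack.push(x: north)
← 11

→ maze.move(dir: north)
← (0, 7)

→ maze.sense(dir: west)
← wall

→ stack.pop()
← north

→ maze.move(dir: south)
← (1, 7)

→ maze.sense(dir: west)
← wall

→ stack.pop()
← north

→ maze.move(dir: south)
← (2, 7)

→ maze.sense(dir: west)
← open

→ stack.push(x: west)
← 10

→ maze.move(dir: west)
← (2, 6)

→ maze.sense(dir: south)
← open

→ stack.push(x: south)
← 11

→ maze.move(dir: south)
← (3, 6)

→ maze.sense(dir: south)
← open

→ stack.push(x: south)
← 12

→ maze.move(dir: south)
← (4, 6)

→ maze.sense(dir: south)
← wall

→ stack.pop()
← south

→ maze.move(dir: north)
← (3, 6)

→ stack.pop()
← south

→ maze.move(dir: north)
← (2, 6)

→ maze.sense(dir: west)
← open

→ stack.push(x: west)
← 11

→ maze.move(dir: west)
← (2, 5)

→ maze.sense(dir: north)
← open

→ stack.push(x: north)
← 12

→ maze.move(dir: north)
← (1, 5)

→ maze.sense(dir: north)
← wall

→ maze.sense(dir: west)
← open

→ stack.push(x: west)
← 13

→ maze.move(dir: west)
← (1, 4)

→ maze.sense(dir: south)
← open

→ stack.push(x: south)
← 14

→ maze.move(dir: south)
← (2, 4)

→ maze.sense(dir: south)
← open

→ stack.push(x: south)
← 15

→ maze.move(dir: south)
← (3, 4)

→ maze.sense(dir: south)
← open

→ stack.push(x: south)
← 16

→ maze.move(dir: south)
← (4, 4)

→ maze.sense(dir: south)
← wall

→ maze.sense(dir: west)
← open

→ stack.push(x: west)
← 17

→ maze.move(dir: west)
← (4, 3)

→ maze.sense(dir: south)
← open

→ stack.push(x: south)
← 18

→ maze.move(dir: south)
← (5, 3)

→ maze.sense(dir: south)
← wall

→ maze.sense(dir: west)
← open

→ stack.push(x: west)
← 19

→ maze.move(dir: west)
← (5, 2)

→ maze.sense(dir: south)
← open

→ stack.push(x: south)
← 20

→ maze.move(dir: south)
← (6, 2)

→ maze.sense(dir: west)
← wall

→ stack.pop()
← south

→ maze.move(dir: north)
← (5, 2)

→ maze.sense(dir: north)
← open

→ stack.push(x: north)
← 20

→ maze.move(dir: north)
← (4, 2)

→ maze.sense(dir: north)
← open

→ stack.push(x: north)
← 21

→ maze.move(dir: north)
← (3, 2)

→ maze.sense(dir: east)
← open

→ stack.push(x: east)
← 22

→ maze.move(dir: east)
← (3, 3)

→ maze.sense(dir: north)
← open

→ stack.push(x: north)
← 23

→ maze.move(dir: north)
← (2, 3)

→ maze.sense(dir: north)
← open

→ stack.push(x: north)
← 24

→ maze.move(dir: north)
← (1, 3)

→ maze.sense(dir: north)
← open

→ stack.push(x: north)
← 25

→ maze.move(dir: north)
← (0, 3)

→ maze.sense(dir: east)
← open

→ stack.push(x: east)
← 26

→ maze.move(dir: east)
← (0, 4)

→ stack.pop()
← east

→ maze.move(dir: west)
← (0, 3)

→ maze.sense(dir: west)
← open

→ stack.push(x: west)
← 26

→ maze.move(dir: west)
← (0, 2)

→ maze.sense(dir: south)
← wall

→ maze.sense(dir: west)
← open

→ stack.push(x: west)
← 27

→ maze.move(dir: west)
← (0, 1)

→ maze.sense(dir: south)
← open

→ stack.push(x: south)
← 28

→ maze.move(dir: south)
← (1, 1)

→ maze.sense(dir: south)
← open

→ stack.push(x: south)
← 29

→ maze.move(dir: south)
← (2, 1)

→ maze.sense(dir: south)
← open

→ stack.push(x: south)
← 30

→ maze.move(dir: south)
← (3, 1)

→ maze.sense(dir: south)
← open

→ stack.push(x: south)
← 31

→ maze.move(dir: south)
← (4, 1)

→ maze.sense(dir: south)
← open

→ stack.push(x: south)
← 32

→ maze.move(dir: south)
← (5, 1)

→ maze.sense(dir: west)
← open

→ stack.push(x: west)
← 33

→ maze.move(dir: west)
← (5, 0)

→ maze.sense(dir: south)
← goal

→ maze.move(dir: south)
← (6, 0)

Answer: (6, 0)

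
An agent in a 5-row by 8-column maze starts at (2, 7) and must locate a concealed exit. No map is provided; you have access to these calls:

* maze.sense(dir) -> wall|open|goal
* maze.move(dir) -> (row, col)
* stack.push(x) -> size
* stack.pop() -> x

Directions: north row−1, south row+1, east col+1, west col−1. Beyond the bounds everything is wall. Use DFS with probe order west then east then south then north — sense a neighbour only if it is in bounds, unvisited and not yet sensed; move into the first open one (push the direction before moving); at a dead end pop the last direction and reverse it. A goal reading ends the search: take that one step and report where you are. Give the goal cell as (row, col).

CALL maze.sense[west]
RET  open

CALL stack.push[west]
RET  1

CALL maze.move[west]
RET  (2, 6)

CALL maze.sense[west]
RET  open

CALL stack.push[west]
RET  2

CALL maze.move[west]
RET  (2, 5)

CALL maze.sense[west]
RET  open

CALL stack.push[west]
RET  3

CALL maze.move[west]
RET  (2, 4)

CALL maze.sense[west]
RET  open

CALL stack.push[west]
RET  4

CALL maze.move[west]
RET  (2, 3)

CALL maze.sense[west]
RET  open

CALL stack.push[west]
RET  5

CALL maze.move[west]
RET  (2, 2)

CALL maze.sense[west]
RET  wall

CALL maze.sense[south]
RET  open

CALL stack.push[south]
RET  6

CALL maze.move[south]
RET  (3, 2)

CALL maze.sense[west]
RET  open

CALL stack.push[west]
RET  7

CALL maze.move[west]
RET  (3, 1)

CALL maze.sense[west]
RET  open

CALL stack.push[west]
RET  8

CALL maze.move[west]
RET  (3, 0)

CALL maze.sense[south]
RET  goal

CALL maze.move[south]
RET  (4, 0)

Answer: (4, 0)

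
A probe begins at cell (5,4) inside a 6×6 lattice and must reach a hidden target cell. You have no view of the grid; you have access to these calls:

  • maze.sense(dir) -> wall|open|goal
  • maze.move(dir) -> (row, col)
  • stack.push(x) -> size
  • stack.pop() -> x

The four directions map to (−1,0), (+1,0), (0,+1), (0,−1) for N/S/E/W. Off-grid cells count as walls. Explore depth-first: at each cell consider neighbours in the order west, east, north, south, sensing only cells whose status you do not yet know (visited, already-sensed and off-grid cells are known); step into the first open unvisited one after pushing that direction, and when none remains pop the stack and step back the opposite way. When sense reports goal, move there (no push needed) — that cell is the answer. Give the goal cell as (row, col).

·→ maze.sense(dir: west)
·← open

·→ stack.push(x: west)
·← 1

·→ maze.move(dir: west)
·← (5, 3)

·→ maze.sense(dir: west)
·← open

·→ stack.push(x: west)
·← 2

·→ maze.move(dir: west)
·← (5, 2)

·→ maze.sense(dir: west)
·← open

·→ stack.push(x: west)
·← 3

·→ maze.move(dir: west)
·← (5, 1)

·→ maze.sense(dir: west)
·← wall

·→ maze.sense(dir: north)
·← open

·→ stack.push(x: north)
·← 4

·→ maze.move(dir: north)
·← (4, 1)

·→ maze.sense(dir: west)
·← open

·→ stack.push(x: west)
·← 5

·→ maze.move(dir: west)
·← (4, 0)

·→ maze.sense(dir: north)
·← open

·→ stack.push(x: north)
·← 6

·→ maze.move(dir: north)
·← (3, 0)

·→ maze.sense(dir: east)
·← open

·→ stack.push(x: east)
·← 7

·→ maze.move(dir: east)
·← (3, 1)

·→ maze.sense(dir: east)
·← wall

·→ maze.sense(dir: north)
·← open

·→ stack.push(x: north)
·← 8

·→ maze.move(dir: north)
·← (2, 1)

·→ maze.sense(dir: west)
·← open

·→ stack.push(x: west)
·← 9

·→ maze.move(dir: west)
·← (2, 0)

·→ maze.sense(dir: north)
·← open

·→ stack.push(x: north)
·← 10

·→ maze.move(dir: north)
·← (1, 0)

·→ maze.sense(dir: east)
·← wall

·→ maze.sense(dir: north)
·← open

·→ stack.push(x: north)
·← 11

·→ maze.move(dir: north)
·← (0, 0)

·→ maze.sense(dir: east)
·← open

·→ stack.push(x: east)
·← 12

·→ maze.move(dir: east)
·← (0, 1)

·→ maze.sense(dir: east)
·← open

·→ stack.push(x: east)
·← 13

·→ maze.move(dir: east)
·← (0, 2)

·→ maze.sense(dir: east)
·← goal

·→ maze.move(dir: east)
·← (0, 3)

Answer: (0, 3)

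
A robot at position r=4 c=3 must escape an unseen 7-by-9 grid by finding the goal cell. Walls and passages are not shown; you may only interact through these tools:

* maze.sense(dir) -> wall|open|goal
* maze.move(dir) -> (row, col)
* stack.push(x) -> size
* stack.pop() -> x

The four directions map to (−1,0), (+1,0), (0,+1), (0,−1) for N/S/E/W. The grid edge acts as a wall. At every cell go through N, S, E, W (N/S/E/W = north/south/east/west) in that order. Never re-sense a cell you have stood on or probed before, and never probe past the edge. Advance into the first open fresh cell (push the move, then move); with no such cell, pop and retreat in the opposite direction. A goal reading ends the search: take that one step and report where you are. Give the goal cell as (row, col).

~$ maze.sense north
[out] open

~$ stack.push north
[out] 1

~$ maze.move north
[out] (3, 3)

~$ maze.sense north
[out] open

~$ stack.push north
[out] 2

~$ maze.move north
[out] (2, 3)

~$ maze.sense north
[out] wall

~$ maze.sense east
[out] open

~$ stack.push east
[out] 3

~$ maze.move east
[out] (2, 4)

~$ maze.sense north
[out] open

~$ stack.push north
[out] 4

~$ maze.move north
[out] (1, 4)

~$ maze.sense north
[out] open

~$ stack.push north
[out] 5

~$ maze.move north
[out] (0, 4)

~$ maze.sense east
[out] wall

~$ maze.sense west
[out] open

~$ stack.push west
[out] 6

~$ maze.move west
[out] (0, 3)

~$ maze.sense west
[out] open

~$ stack.push west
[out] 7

~$ maze.move west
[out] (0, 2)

~$ maze.sense south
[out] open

~$ stack.push south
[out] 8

~$ maze.move south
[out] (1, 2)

~$ maze.sense south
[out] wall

~$ maze.sense west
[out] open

~$ stack.push west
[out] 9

~$ maze.move west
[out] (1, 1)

~$ maze.sense north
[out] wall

~$ maze.sense south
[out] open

~$ stack.push south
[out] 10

~$ maze.move south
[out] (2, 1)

~$ maze.sense south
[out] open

~$ stack.push south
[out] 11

~$ maze.move south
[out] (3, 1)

~$ maze.sense south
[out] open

~$ stack.push south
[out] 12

~$ maze.move south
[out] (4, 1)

~$ maze.sense south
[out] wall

~$ maze.sense east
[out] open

~$ stack.push east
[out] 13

~$ maze.move east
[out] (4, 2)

~$ maze.sense north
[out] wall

~$ maze.sense south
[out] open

~$ stack.push south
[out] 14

~$ maze.move south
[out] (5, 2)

~$ maze.sense south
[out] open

~$ stack.push south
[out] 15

~$ maze.move south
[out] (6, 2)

~$ maze.sense east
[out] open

~$ stack.push east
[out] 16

~$ maze.move east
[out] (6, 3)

~$ maze.sense north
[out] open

~$ stack.push north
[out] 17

~$ maze.move north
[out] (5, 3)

~$ maze.sense east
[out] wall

~$ stack.pop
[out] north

~$ maze.move south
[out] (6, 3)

~$ maze.sense east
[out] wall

~$ stack.pop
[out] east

~$ maze.move west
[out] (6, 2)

~$ maze.sense west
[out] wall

~$ stack.pop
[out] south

~$ maze.move north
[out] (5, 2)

~$ stack.pop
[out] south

~$ maze.move north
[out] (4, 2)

~$ stack.pop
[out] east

~$ maze.move west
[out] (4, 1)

~$ maze.sense west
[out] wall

~$ stack.pop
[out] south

~$ maze.move north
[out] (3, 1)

~$ maze.sense west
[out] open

~$ stack.push west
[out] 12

~$ maze.move west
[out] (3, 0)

~$ maze.sense north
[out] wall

~$ stack.pop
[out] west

~$ maze.move east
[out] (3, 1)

~$ stack.pop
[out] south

~$ maze.move north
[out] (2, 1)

~$ stack.pop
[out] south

~$ maze.move north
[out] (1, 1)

~$ maze.sense west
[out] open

~$ stack.push west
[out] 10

~$ maze.move west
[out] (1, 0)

~$ maze.sense north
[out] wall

~$ stack.pop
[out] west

~$ maze.move east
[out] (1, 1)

~$ stack.pop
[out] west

~$ maze.move east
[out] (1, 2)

~$ stack.pop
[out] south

~$ maze.move north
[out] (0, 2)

~$ stack.pop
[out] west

~$ maze.move east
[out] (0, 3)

~$ stack.pop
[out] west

~$ maze.move east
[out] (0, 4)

~$ stack.pop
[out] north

~$ maze.move south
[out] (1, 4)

~$ maze.sense east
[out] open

~$ stack.push east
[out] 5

~$ maze.move east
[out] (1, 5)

~$ maze.sense south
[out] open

~$ stack.push south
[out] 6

~$ maze.move south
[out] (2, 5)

~$ maze.sense south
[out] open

~$ stack.push south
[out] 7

~$ maze.move south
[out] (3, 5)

~$ maze.sense south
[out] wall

~$ maze.sense east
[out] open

~$ stack.push east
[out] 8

~$ maze.move east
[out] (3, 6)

~$ maze.sense north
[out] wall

~$ maze.sense south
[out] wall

~$ maze.sense east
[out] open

~$ stack.push east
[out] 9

~$ maze.move east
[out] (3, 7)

~$ maze.sense north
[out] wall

~$ maze.sense south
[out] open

~$ stack.push south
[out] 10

~$ maze.move south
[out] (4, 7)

~$ maze.sense south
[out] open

~$ stack.push south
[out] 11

~$ maze.move south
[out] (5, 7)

~$ maze.sense south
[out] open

~$ stack.push south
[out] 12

~$ maze.move south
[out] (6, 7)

~$ maze.sense east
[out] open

~$ stack.push east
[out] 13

~$ maze.move east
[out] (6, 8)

~$ maze.sense north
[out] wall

~$ stack.pop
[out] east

~$ maze.move west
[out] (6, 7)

~$ maze.sense west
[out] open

~$ stack.push west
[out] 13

~$ maze.move west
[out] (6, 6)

~$ maze.sense north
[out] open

~$ stack.push north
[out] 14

~$ maze.move north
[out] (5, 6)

~$ maze.sense west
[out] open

~$ stack.push west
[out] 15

~$ maze.move west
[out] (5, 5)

~$ maze.sense south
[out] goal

~$ maze.move south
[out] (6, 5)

Answer: (6, 5)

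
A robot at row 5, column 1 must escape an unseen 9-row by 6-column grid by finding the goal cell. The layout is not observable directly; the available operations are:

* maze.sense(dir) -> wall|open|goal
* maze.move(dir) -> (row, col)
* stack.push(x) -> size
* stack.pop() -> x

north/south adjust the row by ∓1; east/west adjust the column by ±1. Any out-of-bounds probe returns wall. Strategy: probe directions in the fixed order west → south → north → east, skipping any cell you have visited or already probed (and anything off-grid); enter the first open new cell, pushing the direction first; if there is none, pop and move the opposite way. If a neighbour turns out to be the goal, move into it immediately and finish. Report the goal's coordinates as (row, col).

Step: sense[west]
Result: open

Step: push[west]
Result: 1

Step: move[west]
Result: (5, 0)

Step: sense[south]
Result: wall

Step: sense[north]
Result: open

Step: push[north]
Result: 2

Step: move[north]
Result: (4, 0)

Step: sense[north]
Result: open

Step: push[north]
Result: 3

Step: move[north]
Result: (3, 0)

Step: sense[north]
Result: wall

Step: sense[east]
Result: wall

Step: pop[]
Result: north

Step: move[south]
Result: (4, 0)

Step: sense[east]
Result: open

Step: push[east]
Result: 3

Step: move[east]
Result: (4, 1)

Step: sense[east]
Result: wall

Step: pop[]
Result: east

Step: move[west]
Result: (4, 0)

Step: pop[]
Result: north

Step: move[south]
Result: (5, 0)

Step: pop[]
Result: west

Step: move[east]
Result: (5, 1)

Step: sense[south]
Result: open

Step: push[south]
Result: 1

Step: move[south]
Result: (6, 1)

Step: sense[south]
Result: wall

Step: sense[east]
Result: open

Step: push[east]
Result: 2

Step: move[east]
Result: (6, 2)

Step: sense[south]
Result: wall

Step: sense[north]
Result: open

Step: push[north]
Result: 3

Step: move[north]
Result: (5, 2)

Step: sense[east]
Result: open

Step: push[east]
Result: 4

Step: move[east]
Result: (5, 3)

Step: sense[south]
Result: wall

Step: sense[north]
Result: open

Step: push[north]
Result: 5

Step: move[north]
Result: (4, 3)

Step: sense[north]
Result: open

Step: push[north]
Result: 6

Step: move[north]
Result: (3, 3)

Step: sense[west]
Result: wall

Step: sense[north]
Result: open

Step: push[north]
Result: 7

Step: move[north]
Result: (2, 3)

Step: sense[west]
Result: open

Step: push[west]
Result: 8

Step: move[west]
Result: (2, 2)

Step: sense[west]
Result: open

Step: push[west]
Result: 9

Step: move[west]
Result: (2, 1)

Step: sense[north]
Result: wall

Step: pop[]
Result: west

Step: move[east]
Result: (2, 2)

Step: sense[north]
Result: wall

Step: pop[]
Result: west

Step: move[east]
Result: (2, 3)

Step: sense[north]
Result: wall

Step: sense[east]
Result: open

Step: push[east]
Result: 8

Step: move[east]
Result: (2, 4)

Step: sense[south]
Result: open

Step: push[south]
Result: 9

Step: move[south]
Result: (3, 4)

Step: sense[south]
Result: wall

Step: sense[east]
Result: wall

Step: pop[]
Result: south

Step: move[north]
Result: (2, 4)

Step: sense[north]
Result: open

Step: push[north]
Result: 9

Step: move[north]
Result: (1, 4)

Step: sense[north]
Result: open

Step: push[north]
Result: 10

Step: move[north]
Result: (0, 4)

Step: sense[west]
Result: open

Step: push[west]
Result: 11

Step: move[west]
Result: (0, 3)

Step: sense[west]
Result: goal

Step: move[west]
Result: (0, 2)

Answer: (0, 2)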